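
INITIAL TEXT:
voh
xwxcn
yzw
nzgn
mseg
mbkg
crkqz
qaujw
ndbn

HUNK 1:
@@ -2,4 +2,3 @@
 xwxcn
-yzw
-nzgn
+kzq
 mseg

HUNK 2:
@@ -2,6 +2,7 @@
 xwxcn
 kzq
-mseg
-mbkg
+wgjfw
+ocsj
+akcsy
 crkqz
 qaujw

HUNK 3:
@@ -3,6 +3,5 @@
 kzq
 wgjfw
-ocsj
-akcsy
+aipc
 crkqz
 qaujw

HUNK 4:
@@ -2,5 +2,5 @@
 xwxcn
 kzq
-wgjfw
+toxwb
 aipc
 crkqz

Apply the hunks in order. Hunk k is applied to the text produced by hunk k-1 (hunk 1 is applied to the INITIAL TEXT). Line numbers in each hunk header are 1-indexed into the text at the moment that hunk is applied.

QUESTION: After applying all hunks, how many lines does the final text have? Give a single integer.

Hunk 1: at line 2 remove [yzw,nzgn] add [kzq] -> 8 lines: voh xwxcn kzq mseg mbkg crkqz qaujw ndbn
Hunk 2: at line 2 remove [mseg,mbkg] add [wgjfw,ocsj,akcsy] -> 9 lines: voh xwxcn kzq wgjfw ocsj akcsy crkqz qaujw ndbn
Hunk 3: at line 3 remove [ocsj,akcsy] add [aipc] -> 8 lines: voh xwxcn kzq wgjfw aipc crkqz qaujw ndbn
Hunk 4: at line 2 remove [wgjfw] add [toxwb] -> 8 lines: voh xwxcn kzq toxwb aipc crkqz qaujw ndbn
Final line count: 8

Answer: 8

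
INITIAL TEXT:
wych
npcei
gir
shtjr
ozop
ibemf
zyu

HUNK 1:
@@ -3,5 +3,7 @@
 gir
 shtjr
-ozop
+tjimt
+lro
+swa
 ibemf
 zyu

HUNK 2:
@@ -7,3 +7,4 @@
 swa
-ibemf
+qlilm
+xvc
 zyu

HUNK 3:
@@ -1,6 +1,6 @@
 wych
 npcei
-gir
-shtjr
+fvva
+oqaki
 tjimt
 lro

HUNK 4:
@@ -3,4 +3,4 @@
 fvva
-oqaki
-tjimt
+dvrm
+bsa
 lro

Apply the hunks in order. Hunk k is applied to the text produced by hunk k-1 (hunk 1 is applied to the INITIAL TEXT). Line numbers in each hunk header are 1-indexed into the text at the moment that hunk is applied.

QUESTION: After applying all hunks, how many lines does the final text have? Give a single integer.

Answer: 10

Derivation:
Hunk 1: at line 3 remove [ozop] add [tjimt,lro,swa] -> 9 lines: wych npcei gir shtjr tjimt lro swa ibemf zyu
Hunk 2: at line 7 remove [ibemf] add [qlilm,xvc] -> 10 lines: wych npcei gir shtjr tjimt lro swa qlilm xvc zyu
Hunk 3: at line 1 remove [gir,shtjr] add [fvva,oqaki] -> 10 lines: wych npcei fvva oqaki tjimt lro swa qlilm xvc zyu
Hunk 4: at line 3 remove [oqaki,tjimt] add [dvrm,bsa] -> 10 lines: wych npcei fvva dvrm bsa lro swa qlilm xvc zyu
Final line count: 10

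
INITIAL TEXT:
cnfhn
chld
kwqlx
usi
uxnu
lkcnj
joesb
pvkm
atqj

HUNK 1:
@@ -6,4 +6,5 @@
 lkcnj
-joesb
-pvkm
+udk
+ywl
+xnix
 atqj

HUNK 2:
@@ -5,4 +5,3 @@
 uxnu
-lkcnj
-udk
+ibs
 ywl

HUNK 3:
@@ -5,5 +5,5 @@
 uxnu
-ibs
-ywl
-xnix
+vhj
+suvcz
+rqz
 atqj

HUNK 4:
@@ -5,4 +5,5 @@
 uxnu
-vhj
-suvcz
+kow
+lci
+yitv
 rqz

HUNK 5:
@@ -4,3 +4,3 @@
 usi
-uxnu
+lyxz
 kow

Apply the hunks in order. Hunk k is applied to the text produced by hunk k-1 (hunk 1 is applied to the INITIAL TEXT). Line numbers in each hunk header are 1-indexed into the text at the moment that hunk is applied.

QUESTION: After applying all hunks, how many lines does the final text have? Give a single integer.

Answer: 10

Derivation:
Hunk 1: at line 6 remove [joesb,pvkm] add [udk,ywl,xnix] -> 10 lines: cnfhn chld kwqlx usi uxnu lkcnj udk ywl xnix atqj
Hunk 2: at line 5 remove [lkcnj,udk] add [ibs] -> 9 lines: cnfhn chld kwqlx usi uxnu ibs ywl xnix atqj
Hunk 3: at line 5 remove [ibs,ywl,xnix] add [vhj,suvcz,rqz] -> 9 lines: cnfhn chld kwqlx usi uxnu vhj suvcz rqz atqj
Hunk 4: at line 5 remove [vhj,suvcz] add [kow,lci,yitv] -> 10 lines: cnfhn chld kwqlx usi uxnu kow lci yitv rqz atqj
Hunk 5: at line 4 remove [uxnu] add [lyxz] -> 10 lines: cnfhn chld kwqlx usi lyxz kow lci yitv rqz atqj
Final line count: 10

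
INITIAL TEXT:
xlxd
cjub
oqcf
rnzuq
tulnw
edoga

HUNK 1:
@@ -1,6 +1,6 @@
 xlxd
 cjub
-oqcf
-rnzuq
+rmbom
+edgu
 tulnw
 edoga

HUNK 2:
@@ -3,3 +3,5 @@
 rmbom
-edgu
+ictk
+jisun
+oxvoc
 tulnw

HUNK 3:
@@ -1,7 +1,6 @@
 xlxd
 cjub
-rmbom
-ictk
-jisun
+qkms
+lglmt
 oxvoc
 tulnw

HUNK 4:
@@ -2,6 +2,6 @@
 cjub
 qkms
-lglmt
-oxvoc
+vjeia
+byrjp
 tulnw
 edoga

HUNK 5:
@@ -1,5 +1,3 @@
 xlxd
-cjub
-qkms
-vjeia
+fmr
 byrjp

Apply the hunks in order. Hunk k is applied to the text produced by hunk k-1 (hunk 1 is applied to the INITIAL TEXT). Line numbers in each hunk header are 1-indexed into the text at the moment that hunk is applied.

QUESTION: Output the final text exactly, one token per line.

Hunk 1: at line 1 remove [oqcf,rnzuq] add [rmbom,edgu] -> 6 lines: xlxd cjub rmbom edgu tulnw edoga
Hunk 2: at line 3 remove [edgu] add [ictk,jisun,oxvoc] -> 8 lines: xlxd cjub rmbom ictk jisun oxvoc tulnw edoga
Hunk 3: at line 1 remove [rmbom,ictk,jisun] add [qkms,lglmt] -> 7 lines: xlxd cjub qkms lglmt oxvoc tulnw edoga
Hunk 4: at line 2 remove [lglmt,oxvoc] add [vjeia,byrjp] -> 7 lines: xlxd cjub qkms vjeia byrjp tulnw edoga
Hunk 5: at line 1 remove [cjub,qkms,vjeia] add [fmr] -> 5 lines: xlxd fmr byrjp tulnw edoga

Answer: xlxd
fmr
byrjp
tulnw
edoga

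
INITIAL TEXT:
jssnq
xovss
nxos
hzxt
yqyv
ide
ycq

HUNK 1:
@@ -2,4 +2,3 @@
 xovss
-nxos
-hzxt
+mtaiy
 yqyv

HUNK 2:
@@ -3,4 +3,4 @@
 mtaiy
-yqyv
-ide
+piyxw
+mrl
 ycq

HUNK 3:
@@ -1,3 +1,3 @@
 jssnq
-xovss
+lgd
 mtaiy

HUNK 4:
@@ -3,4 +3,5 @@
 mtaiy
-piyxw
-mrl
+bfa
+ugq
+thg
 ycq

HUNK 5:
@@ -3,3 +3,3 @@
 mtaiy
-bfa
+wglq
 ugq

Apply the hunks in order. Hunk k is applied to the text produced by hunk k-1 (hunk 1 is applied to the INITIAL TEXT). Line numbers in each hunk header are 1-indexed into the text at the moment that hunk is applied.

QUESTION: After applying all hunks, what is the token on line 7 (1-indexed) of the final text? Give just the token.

Hunk 1: at line 2 remove [nxos,hzxt] add [mtaiy] -> 6 lines: jssnq xovss mtaiy yqyv ide ycq
Hunk 2: at line 3 remove [yqyv,ide] add [piyxw,mrl] -> 6 lines: jssnq xovss mtaiy piyxw mrl ycq
Hunk 3: at line 1 remove [xovss] add [lgd] -> 6 lines: jssnq lgd mtaiy piyxw mrl ycq
Hunk 4: at line 3 remove [piyxw,mrl] add [bfa,ugq,thg] -> 7 lines: jssnq lgd mtaiy bfa ugq thg ycq
Hunk 5: at line 3 remove [bfa] add [wglq] -> 7 lines: jssnq lgd mtaiy wglq ugq thg ycq
Final line 7: ycq

Answer: ycq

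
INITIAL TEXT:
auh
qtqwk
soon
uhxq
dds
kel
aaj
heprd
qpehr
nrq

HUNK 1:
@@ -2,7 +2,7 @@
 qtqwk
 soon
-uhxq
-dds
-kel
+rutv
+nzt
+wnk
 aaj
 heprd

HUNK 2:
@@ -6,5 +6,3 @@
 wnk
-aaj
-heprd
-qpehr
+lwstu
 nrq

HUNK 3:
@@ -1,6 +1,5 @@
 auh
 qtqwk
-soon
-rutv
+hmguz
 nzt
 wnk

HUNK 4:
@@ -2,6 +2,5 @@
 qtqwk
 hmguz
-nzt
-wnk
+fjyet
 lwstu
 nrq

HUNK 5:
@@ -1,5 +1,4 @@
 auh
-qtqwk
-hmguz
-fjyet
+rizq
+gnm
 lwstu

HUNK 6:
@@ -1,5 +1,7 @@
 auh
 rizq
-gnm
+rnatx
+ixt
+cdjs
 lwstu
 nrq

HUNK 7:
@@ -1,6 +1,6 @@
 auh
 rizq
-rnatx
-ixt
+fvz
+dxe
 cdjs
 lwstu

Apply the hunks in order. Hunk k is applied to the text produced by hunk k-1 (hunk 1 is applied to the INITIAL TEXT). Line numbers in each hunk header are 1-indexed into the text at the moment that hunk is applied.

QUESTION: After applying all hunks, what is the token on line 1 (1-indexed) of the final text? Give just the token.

Hunk 1: at line 2 remove [uhxq,dds,kel] add [rutv,nzt,wnk] -> 10 lines: auh qtqwk soon rutv nzt wnk aaj heprd qpehr nrq
Hunk 2: at line 6 remove [aaj,heprd,qpehr] add [lwstu] -> 8 lines: auh qtqwk soon rutv nzt wnk lwstu nrq
Hunk 3: at line 1 remove [soon,rutv] add [hmguz] -> 7 lines: auh qtqwk hmguz nzt wnk lwstu nrq
Hunk 4: at line 2 remove [nzt,wnk] add [fjyet] -> 6 lines: auh qtqwk hmguz fjyet lwstu nrq
Hunk 5: at line 1 remove [qtqwk,hmguz,fjyet] add [rizq,gnm] -> 5 lines: auh rizq gnm lwstu nrq
Hunk 6: at line 1 remove [gnm] add [rnatx,ixt,cdjs] -> 7 lines: auh rizq rnatx ixt cdjs lwstu nrq
Hunk 7: at line 1 remove [rnatx,ixt] add [fvz,dxe] -> 7 lines: auh rizq fvz dxe cdjs lwstu nrq
Final line 1: auh

Answer: auh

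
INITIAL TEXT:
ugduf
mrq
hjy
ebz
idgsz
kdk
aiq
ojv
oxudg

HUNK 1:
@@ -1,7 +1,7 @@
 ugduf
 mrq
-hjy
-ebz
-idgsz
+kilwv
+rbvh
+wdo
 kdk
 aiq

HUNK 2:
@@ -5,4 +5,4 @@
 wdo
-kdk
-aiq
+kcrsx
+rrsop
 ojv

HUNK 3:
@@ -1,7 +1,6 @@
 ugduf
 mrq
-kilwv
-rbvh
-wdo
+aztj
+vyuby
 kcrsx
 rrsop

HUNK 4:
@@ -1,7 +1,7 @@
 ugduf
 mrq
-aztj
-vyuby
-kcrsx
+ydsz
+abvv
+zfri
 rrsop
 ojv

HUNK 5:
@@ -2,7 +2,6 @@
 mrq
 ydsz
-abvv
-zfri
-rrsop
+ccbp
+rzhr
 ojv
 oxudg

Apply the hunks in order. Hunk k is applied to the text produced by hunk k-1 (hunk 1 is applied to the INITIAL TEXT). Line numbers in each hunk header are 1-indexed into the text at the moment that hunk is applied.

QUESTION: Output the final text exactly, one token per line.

Hunk 1: at line 1 remove [hjy,ebz,idgsz] add [kilwv,rbvh,wdo] -> 9 lines: ugduf mrq kilwv rbvh wdo kdk aiq ojv oxudg
Hunk 2: at line 5 remove [kdk,aiq] add [kcrsx,rrsop] -> 9 lines: ugduf mrq kilwv rbvh wdo kcrsx rrsop ojv oxudg
Hunk 3: at line 1 remove [kilwv,rbvh,wdo] add [aztj,vyuby] -> 8 lines: ugduf mrq aztj vyuby kcrsx rrsop ojv oxudg
Hunk 4: at line 1 remove [aztj,vyuby,kcrsx] add [ydsz,abvv,zfri] -> 8 lines: ugduf mrq ydsz abvv zfri rrsop ojv oxudg
Hunk 5: at line 2 remove [abvv,zfri,rrsop] add [ccbp,rzhr] -> 7 lines: ugduf mrq ydsz ccbp rzhr ojv oxudg

Answer: ugduf
mrq
ydsz
ccbp
rzhr
ojv
oxudg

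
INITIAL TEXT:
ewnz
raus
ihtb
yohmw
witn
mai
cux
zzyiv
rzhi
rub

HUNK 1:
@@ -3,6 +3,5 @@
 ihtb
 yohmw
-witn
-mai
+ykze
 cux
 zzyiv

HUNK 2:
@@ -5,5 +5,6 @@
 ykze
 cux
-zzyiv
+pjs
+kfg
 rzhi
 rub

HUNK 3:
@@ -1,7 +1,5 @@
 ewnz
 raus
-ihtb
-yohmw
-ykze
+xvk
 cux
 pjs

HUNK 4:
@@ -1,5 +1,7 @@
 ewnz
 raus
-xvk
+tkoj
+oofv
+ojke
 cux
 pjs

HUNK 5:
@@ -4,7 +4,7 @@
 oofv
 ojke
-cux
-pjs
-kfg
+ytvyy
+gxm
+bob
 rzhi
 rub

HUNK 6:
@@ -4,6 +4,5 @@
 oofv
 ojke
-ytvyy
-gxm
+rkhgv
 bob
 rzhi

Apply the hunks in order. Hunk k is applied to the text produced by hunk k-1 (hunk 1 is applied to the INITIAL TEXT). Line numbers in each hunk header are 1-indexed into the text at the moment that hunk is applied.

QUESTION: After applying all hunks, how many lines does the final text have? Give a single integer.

Answer: 9

Derivation:
Hunk 1: at line 3 remove [witn,mai] add [ykze] -> 9 lines: ewnz raus ihtb yohmw ykze cux zzyiv rzhi rub
Hunk 2: at line 5 remove [zzyiv] add [pjs,kfg] -> 10 lines: ewnz raus ihtb yohmw ykze cux pjs kfg rzhi rub
Hunk 3: at line 1 remove [ihtb,yohmw,ykze] add [xvk] -> 8 lines: ewnz raus xvk cux pjs kfg rzhi rub
Hunk 4: at line 1 remove [xvk] add [tkoj,oofv,ojke] -> 10 lines: ewnz raus tkoj oofv ojke cux pjs kfg rzhi rub
Hunk 5: at line 4 remove [cux,pjs,kfg] add [ytvyy,gxm,bob] -> 10 lines: ewnz raus tkoj oofv ojke ytvyy gxm bob rzhi rub
Hunk 6: at line 4 remove [ytvyy,gxm] add [rkhgv] -> 9 lines: ewnz raus tkoj oofv ojke rkhgv bob rzhi rub
Final line count: 9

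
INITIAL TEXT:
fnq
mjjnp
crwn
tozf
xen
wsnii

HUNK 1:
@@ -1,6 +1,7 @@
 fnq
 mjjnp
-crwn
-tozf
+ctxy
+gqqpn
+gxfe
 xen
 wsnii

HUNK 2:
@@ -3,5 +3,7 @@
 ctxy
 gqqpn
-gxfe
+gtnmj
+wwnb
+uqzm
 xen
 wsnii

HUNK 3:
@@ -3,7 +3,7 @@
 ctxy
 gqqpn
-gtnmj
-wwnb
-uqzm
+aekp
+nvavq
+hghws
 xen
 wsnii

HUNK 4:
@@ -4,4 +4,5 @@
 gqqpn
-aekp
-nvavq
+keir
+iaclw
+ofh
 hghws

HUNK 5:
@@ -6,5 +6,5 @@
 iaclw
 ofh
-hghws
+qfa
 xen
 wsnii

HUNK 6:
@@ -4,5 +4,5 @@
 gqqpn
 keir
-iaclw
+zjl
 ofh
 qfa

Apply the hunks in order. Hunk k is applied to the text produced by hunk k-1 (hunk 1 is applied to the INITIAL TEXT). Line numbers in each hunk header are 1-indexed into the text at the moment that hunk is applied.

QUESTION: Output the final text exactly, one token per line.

Hunk 1: at line 1 remove [crwn,tozf] add [ctxy,gqqpn,gxfe] -> 7 lines: fnq mjjnp ctxy gqqpn gxfe xen wsnii
Hunk 2: at line 3 remove [gxfe] add [gtnmj,wwnb,uqzm] -> 9 lines: fnq mjjnp ctxy gqqpn gtnmj wwnb uqzm xen wsnii
Hunk 3: at line 3 remove [gtnmj,wwnb,uqzm] add [aekp,nvavq,hghws] -> 9 lines: fnq mjjnp ctxy gqqpn aekp nvavq hghws xen wsnii
Hunk 4: at line 4 remove [aekp,nvavq] add [keir,iaclw,ofh] -> 10 lines: fnq mjjnp ctxy gqqpn keir iaclw ofh hghws xen wsnii
Hunk 5: at line 6 remove [hghws] add [qfa] -> 10 lines: fnq mjjnp ctxy gqqpn keir iaclw ofh qfa xen wsnii
Hunk 6: at line 4 remove [iaclw] add [zjl] -> 10 lines: fnq mjjnp ctxy gqqpn keir zjl ofh qfa xen wsnii

Answer: fnq
mjjnp
ctxy
gqqpn
keir
zjl
ofh
qfa
xen
wsnii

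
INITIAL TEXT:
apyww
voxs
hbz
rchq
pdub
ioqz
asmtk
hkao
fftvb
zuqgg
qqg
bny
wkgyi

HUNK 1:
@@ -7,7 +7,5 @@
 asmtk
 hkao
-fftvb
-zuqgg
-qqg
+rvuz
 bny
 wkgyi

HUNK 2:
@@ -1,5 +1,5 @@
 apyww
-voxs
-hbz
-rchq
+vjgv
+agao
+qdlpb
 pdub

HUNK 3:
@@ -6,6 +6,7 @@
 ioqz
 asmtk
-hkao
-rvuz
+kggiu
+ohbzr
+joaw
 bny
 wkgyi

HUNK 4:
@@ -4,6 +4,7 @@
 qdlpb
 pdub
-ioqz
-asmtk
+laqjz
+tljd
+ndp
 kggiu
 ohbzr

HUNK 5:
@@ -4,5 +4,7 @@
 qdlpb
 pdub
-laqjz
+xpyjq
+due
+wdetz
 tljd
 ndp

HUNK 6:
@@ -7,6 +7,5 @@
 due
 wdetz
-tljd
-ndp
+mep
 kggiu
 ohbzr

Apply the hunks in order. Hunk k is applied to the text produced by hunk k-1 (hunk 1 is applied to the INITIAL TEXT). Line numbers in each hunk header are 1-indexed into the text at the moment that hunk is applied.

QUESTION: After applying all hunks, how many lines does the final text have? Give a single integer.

Answer: 14

Derivation:
Hunk 1: at line 7 remove [fftvb,zuqgg,qqg] add [rvuz] -> 11 lines: apyww voxs hbz rchq pdub ioqz asmtk hkao rvuz bny wkgyi
Hunk 2: at line 1 remove [voxs,hbz,rchq] add [vjgv,agao,qdlpb] -> 11 lines: apyww vjgv agao qdlpb pdub ioqz asmtk hkao rvuz bny wkgyi
Hunk 3: at line 6 remove [hkao,rvuz] add [kggiu,ohbzr,joaw] -> 12 lines: apyww vjgv agao qdlpb pdub ioqz asmtk kggiu ohbzr joaw bny wkgyi
Hunk 4: at line 4 remove [ioqz,asmtk] add [laqjz,tljd,ndp] -> 13 lines: apyww vjgv agao qdlpb pdub laqjz tljd ndp kggiu ohbzr joaw bny wkgyi
Hunk 5: at line 4 remove [laqjz] add [xpyjq,due,wdetz] -> 15 lines: apyww vjgv agao qdlpb pdub xpyjq due wdetz tljd ndp kggiu ohbzr joaw bny wkgyi
Hunk 6: at line 7 remove [tljd,ndp] add [mep] -> 14 lines: apyww vjgv agao qdlpb pdub xpyjq due wdetz mep kggiu ohbzr joaw bny wkgyi
Final line count: 14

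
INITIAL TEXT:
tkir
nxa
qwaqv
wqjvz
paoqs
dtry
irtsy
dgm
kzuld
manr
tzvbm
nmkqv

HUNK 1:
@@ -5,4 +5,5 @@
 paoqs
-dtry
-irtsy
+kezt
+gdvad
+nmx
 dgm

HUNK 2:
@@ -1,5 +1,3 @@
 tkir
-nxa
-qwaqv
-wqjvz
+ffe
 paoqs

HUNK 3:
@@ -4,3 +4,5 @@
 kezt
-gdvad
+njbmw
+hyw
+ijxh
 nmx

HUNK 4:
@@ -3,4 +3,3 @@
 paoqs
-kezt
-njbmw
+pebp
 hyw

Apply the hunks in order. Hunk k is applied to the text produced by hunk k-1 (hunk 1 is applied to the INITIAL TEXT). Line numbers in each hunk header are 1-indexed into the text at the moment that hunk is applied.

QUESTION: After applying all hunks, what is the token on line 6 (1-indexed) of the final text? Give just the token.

Hunk 1: at line 5 remove [dtry,irtsy] add [kezt,gdvad,nmx] -> 13 lines: tkir nxa qwaqv wqjvz paoqs kezt gdvad nmx dgm kzuld manr tzvbm nmkqv
Hunk 2: at line 1 remove [nxa,qwaqv,wqjvz] add [ffe] -> 11 lines: tkir ffe paoqs kezt gdvad nmx dgm kzuld manr tzvbm nmkqv
Hunk 3: at line 4 remove [gdvad] add [njbmw,hyw,ijxh] -> 13 lines: tkir ffe paoqs kezt njbmw hyw ijxh nmx dgm kzuld manr tzvbm nmkqv
Hunk 4: at line 3 remove [kezt,njbmw] add [pebp] -> 12 lines: tkir ffe paoqs pebp hyw ijxh nmx dgm kzuld manr tzvbm nmkqv
Final line 6: ijxh

Answer: ijxh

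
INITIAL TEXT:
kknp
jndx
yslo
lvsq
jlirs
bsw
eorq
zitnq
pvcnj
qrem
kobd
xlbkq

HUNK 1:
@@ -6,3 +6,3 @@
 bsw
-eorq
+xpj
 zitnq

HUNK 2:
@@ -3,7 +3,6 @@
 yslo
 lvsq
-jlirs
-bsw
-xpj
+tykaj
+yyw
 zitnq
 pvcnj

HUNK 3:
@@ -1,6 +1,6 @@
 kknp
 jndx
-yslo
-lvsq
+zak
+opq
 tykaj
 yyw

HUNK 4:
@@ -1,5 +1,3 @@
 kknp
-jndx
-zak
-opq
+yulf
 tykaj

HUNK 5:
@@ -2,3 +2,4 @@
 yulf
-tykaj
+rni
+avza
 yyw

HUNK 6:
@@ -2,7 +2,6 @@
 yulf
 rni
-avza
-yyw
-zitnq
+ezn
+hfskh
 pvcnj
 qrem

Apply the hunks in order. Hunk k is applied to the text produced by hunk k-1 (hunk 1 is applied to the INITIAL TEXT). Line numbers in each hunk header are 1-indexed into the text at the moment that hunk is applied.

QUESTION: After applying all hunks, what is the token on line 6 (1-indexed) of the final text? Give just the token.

Hunk 1: at line 6 remove [eorq] add [xpj] -> 12 lines: kknp jndx yslo lvsq jlirs bsw xpj zitnq pvcnj qrem kobd xlbkq
Hunk 2: at line 3 remove [jlirs,bsw,xpj] add [tykaj,yyw] -> 11 lines: kknp jndx yslo lvsq tykaj yyw zitnq pvcnj qrem kobd xlbkq
Hunk 3: at line 1 remove [yslo,lvsq] add [zak,opq] -> 11 lines: kknp jndx zak opq tykaj yyw zitnq pvcnj qrem kobd xlbkq
Hunk 4: at line 1 remove [jndx,zak,opq] add [yulf] -> 9 lines: kknp yulf tykaj yyw zitnq pvcnj qrem kobd xlbkq
Hunk 5: at line 2 remove [tykaj] add [rni,avza] -> 10 lines: kknp yulf rni avza yyw zitnq pvcnj qrem kobd xlbkq
Hunk 6: at line 2 remove [avza,yyw,zitnq] add [ezn,hfskh] -> 9 lines: kknp yulf rni ezn hfskh pvcnj qrem kobd xlbkq
Final line 6: pvcnj

Answer: pvcnj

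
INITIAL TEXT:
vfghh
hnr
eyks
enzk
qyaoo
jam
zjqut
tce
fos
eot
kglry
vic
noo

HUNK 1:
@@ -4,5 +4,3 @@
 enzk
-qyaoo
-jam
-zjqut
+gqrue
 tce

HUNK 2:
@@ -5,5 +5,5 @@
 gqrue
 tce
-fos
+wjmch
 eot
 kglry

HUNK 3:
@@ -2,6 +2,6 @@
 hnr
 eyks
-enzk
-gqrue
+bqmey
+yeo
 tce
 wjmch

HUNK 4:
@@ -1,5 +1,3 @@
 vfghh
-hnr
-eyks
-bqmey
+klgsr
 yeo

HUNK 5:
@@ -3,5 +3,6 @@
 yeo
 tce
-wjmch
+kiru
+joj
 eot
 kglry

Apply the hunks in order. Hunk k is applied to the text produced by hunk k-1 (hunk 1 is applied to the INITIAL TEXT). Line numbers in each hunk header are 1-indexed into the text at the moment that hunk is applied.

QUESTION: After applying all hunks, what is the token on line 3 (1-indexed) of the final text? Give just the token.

Hunk 1: at line 4 remove [qyaoo,jam,zjqut] add [gqrue] -> 11 lines: vfghh hnr eyks enzk gqrue tce fos eot kglry vic noo
Hunk 2: at line 5 remove [fos] add [wjmch] -> 11 lines: vfghh hnr eyks enzk gqrue tce wjmch eot kglry vic noo
Hunk 3: at line 2 remove [enzk,gqrue] add [bqmey,yeo] -> 11 lines: vfghh hnr eyks bqmey yeo tce wjmch eot kglry vic noo
Hunk 4: at line 1 remove [hnr,eyks,bqmey] add [klgsr] -> 9 lines: vfghh klgsr yeo tce wjmch eot kglry vic noo
Hunk 5: at line 3 remove [wjmch] add [kiru,joj] -> 10 lines: vfghh klgsr yeo tce kiru joj eot kglry vic noo
Final line 3: yeo

Answer: yeo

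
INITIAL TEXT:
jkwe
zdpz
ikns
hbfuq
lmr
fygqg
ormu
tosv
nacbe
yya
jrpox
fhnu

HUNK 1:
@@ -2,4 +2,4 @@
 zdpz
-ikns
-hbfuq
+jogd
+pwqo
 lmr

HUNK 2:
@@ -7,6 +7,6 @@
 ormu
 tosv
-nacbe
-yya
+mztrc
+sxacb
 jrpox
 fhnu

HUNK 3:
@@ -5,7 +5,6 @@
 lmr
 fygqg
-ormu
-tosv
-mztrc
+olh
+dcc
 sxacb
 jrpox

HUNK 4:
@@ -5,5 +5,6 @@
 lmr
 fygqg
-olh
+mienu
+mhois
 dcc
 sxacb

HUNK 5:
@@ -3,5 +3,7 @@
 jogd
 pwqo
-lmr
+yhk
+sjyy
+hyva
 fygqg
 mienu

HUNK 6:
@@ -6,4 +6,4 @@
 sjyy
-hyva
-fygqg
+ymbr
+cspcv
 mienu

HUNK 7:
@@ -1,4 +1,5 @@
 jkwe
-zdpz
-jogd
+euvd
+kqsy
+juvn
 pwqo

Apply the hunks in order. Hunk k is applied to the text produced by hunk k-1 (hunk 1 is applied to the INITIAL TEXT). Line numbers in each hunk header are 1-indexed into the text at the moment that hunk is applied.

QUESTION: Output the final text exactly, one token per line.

Answer: jkwe
euvd
kqsy
juvn
pwqo
yhk
sjyy
ymbr
cspcv
mienu
mhois
dcc
sxacb
jrpox
fhnu

Derivation:
Hunk 1: at line 2 remove [ikns,hbfuq] add [jogd,pwqo] -> 12 lines: jkwe zdpz jogd pwqo lmr fygqg ormu tosv nacbe yya jrpox fhnu
Hunk 2: at line 7 remove [nacbe,yya] add [mztrc,sxacb] -> 12 lines: jkwe zdpz jogd pwqo lmr fygqg ormu tosv mztrc sxacb jrpox fhnu
Hunk 3: at line 5 remove [ormu,tosv,mztrc] add [olh,dcc] -> 11 lines: jkwe zdpz jogd pwqo lmr fygqg olh dcc sxacb jrpox fhnu
Hunk 4: at line 5 remove [olh] add [mienu,mhois] -> 12 lines: jkwe zdpz jogd pwqo lmr fygqg mienu mhois dcc sxacb jrpox fhnu
Hunk 5: at line 3 remove [lmr] add [yhk,sjyy,hyva] -> 14 lines: jkwe zdpz jogd pwqo yhk sjyy hyva fygqg mienu mhois dcc sxacb jrpox fhnu
Hunk 6: at line 6 remove [hyva,fygqg] add [ymbr,cspcv] -> 14 lines: jkwe zdpz jogd pwqo yhk sjyy ymbr cspcv mienu mhois dcc sxacb jrpox fhnu
Hunk 7: at line 1 remove [zdpz,jogd] add [euvd,kqsy,juvn] -> 15 lines: jkwe euvd kqsy juvn pwqo yhk sjyy ymbr cspcv mienu mhois dcc sxacb jrpox fhnu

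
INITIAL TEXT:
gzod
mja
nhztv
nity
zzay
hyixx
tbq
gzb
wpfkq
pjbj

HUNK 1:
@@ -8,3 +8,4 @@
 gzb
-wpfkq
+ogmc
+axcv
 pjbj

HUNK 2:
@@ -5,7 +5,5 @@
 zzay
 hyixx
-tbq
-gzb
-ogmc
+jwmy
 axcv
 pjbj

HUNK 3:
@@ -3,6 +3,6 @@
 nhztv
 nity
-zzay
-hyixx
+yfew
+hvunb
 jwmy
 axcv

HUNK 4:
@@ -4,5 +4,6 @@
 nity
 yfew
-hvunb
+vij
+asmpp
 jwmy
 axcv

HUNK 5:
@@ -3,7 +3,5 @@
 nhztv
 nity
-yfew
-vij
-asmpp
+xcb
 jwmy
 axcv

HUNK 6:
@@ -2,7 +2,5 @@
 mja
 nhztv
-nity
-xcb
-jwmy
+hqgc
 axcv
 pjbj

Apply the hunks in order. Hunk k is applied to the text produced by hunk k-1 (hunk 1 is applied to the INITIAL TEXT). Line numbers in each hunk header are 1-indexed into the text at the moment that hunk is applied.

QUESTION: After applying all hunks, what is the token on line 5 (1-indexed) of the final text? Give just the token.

Answer: axcv

Derivation:
Hunk 1: at line 8 remove [wpfkq] add [ogmc,axcv] -> 11 lines: gzod mja nhztv nity zzay hyixx tbq gzb ogmc axcv pjbj
Hunk 2: at line 5 remove [tbq,gzb,ogmc] add [jwmy] -> 9 lines: gzod mja nhztv nity zzay hyixx jwmy axcv pjbj
Hunk 3: at line 3 remove [zzay,hyixx] add [yfew,hvunb] -> 9 lines: gzod mja nhztv nity yfew hvunb jwmy axcv pjbj
Hunk 4: at line 4 remove [hvunb] add [vij,asmpp] -> 10 lines: gzod mja nhztv nity yfew vij asmpp jwmy axcv pjbj
Hunk 5: at line 3 remove [yfew,vij,asmpp] add [xcb] -> 8 lines: gzod mja nhztv nity xcb jwmy axcv pjbj
Hunk 6: at line 2 remove [nity,xcb,jwmy] add [hqgc] -> 6 lines: gzod mja nhztv hqgc axcv pjbj
Final line 5: axcv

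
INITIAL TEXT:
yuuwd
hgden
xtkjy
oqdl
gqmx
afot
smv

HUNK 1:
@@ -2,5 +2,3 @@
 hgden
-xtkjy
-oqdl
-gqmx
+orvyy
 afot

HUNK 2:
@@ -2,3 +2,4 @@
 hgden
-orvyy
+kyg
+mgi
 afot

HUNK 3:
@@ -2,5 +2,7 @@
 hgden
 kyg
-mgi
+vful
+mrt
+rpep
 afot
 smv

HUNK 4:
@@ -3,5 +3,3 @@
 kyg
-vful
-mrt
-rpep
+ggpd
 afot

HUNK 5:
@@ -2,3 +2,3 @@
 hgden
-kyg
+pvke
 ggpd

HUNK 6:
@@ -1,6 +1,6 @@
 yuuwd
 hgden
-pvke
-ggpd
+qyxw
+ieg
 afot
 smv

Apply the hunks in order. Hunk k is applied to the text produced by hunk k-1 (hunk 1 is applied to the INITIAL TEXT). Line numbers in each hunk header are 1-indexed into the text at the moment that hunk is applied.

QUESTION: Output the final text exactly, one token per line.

Answer: yuuwd
hgden
qyxw
ieg
afot
smv

Derivation:
Hunk 1: at line 2 remove [xtkjy,oqdl,gqmx] add [orvyy] -> 5 lines: yuuwd hgden orvyy afot smv
Hunk 2: at line 2 remove [orvyy] add [kyg,mgi] -> 6 lines: yuuwd hgden kyg mgi afot smv
Hunk 3: at line 2 remove [mgi] add [vful,mrt,rpep] -> 8 lines: yuuwd hgden kyg vful mrt rpep afot smv
Hunk 4: at line 3 remove [vful,mrt,rpep] add [ggpd] -> 6 lines: yuuwd hgden kyg ggpd afot smv
Hunk 5: at line 2 remove [kyg] add [pvke] -> 6 lines: yuuwd hgden pvke ggpd afot smv
Hunk 6: at line 1 remove [pvke,ggpd] add [qyxw,ieg] -> 6 lines: yuuwd hgden qyxw ieg afot smv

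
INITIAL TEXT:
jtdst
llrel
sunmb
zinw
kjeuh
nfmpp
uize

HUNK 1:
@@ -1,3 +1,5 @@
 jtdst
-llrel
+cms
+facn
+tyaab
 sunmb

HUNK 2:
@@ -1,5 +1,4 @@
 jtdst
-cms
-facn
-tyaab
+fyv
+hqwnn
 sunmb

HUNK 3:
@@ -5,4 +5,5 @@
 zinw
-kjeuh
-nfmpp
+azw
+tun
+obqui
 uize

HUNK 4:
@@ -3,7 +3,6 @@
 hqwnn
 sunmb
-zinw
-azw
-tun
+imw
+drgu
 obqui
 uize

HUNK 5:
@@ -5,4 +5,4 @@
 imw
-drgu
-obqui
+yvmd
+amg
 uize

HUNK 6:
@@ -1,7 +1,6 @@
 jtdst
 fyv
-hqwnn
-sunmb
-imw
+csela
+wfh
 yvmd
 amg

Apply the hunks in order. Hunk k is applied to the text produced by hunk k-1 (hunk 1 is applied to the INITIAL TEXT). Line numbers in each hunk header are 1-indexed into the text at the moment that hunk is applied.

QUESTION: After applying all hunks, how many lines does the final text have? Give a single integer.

Answer: 7

Derivation:
Hunk 1: at line 1 remove [llrel] add [cms,facn,tyaab] -> 9 lines: jtdst cms facn tyaab sunmb zinw kjeuh nfmpp uize
Hunk 2: at line 1 remove [cms,facn,tyaab] add [fyv,hqwnn] -> 8 lines: jtdst fyv hqwnn sunmb zinw kjeuh nfmpp uize
Hunk 3: at line 5 remove [kjeuh,nfmpp] add [azw,tun,obqui] -> 9 lines: jtdst fyv hqwnn sunmb zinw azw tun obqui uize
Hunk 4: at line 3 remove [zinw,azw,tun] add [imw,drgu] -> 8 lines: jtdst fyv hqwnn sunmb imw drgu obqui uize
Hunk 5: at line 5 remove [drgu,obqui] add [yvmd,amg] -> 8 lines: jtdst fyv hqwnn sunmb imw yvmd amg uize
Hunk 6: at line 1 remove [hqwnn,sunmb,imw] add [csela,wfh] -> 7 lines: jtdst fyv csela wfh yvmd amg uize
Final line count: 7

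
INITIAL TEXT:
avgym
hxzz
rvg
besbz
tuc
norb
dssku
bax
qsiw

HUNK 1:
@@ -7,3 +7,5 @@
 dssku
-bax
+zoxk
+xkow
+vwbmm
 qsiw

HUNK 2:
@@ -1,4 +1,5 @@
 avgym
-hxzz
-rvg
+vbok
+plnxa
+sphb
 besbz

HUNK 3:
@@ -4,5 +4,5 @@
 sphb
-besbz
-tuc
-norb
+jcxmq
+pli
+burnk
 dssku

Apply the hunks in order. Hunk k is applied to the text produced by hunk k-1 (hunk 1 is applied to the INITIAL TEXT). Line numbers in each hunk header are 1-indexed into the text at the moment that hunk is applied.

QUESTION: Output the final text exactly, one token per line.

Hunk 1: at line 7 remove [bax] add [zoxk,xkow,vwbmm] -> 11 lines: avgym hxzz rvg besbz tuc norb dssku zoxk xkow vwbmm qsiw
Hunk 2: at line 1 remove [hxzz,rvg] add [vbok,plnxa,sphb] -> 12 lines: avgym vbok plnxa sphb besbz tuc norb dssku zoxk xkow vwbmm qsiw
Hunk 3: at line 4 remove [besbz,tuc,norb] add [jcxmq,pli,burnk] -> 12 lines: avgym vbok plnxa sphb jcxmq pli burnk dssku zoxk xkow vwbmm qsiw

Answer: avgym
vbok
plnxa
sphb
jcxmq
pli
burnk
dssku
zoxk
xkow
vwbmm
qsiw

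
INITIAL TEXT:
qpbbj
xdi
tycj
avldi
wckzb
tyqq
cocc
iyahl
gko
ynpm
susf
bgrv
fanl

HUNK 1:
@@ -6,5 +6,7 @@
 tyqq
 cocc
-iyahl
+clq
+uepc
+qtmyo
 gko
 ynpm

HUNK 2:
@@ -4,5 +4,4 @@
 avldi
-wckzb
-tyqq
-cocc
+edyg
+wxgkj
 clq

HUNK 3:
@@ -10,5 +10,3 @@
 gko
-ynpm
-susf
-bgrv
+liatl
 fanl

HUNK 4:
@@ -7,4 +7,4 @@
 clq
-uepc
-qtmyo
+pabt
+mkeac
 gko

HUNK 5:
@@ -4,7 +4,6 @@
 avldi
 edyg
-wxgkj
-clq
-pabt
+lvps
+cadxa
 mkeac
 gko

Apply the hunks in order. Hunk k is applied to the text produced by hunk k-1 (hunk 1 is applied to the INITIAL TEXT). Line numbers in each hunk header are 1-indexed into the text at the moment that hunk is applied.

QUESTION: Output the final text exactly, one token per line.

Answer: qpbbj
xdi
tycj
avldi
edyg
lvps
cadxa
mkeac
gko
liatl
fanl

Derivation:
Hunk 1: at line 6 remove [iyahl] add [clq,uepc,qtmyo] -> 15 lines: qpbbj xdi tycj avldi wckzb tyqq cocc clq uepc qtmyo gko ynpm susf bgrv fanl
Hunk 2: at line 4 remove [wckzb,tyqq,cocc] add [edyg,wxgkj] -> 14 lines: qpbbj xdi tycj avldi edyg wxgkj clq uepc qtmyo gko ynpm susf bgrv fanl
Hunk 3: at line 10 remove [ynpm,susf,bgrv] add [liatl] -> 12 lines: qpbbj xdi tycj avldi edyg wxgkj clq uepc qtmyo gko liatl fanl
Hunk 4: at line 7 remove [uepc,qtmyo] add [pabt,mkeac] -> 12 lines: qpbbj xdi tycj avldi edyg wxgkj clq pabt mkeac gko liatl fanl
Hunk 5: at line 4 remove [wxgkj,clq,pabt] add [lvps,cadxa] -> 11 lines: qpbbj xdi tycj avldi edyg lvps cadxa mkeac gko liatl fanl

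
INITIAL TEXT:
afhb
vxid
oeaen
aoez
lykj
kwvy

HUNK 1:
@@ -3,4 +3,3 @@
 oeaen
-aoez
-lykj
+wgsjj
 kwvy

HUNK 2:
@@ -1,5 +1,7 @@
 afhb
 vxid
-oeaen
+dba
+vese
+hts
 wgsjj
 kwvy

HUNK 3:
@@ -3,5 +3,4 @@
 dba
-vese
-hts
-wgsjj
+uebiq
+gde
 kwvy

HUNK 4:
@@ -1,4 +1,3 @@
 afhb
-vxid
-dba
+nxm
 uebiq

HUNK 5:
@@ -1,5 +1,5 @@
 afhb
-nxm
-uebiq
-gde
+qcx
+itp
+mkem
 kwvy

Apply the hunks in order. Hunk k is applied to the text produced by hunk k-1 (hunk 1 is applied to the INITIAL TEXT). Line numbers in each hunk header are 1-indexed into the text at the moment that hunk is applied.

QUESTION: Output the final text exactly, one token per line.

Hunk 1: at line 3 remove [aoez,lykj] add [wgsjj] -> 5 lines: afhb vxid oeaen wgsjj kwvy
Hunk 2: at line 1 remove [oeaen] add [dba,vese,hts] -> 7 lines: afhb vxid dba vese hts wgsjj kwvy
Hunk 3: at line 3 remove [vese,hts,wgsjj] add [uebiq,gde] -> 6 lines: afhb vxid dba uebiq gde kwvy
Hunk 4: at line 1 remove [vxid,dba] add [nxm] -> 5 lines: afhb nxm uebiq gde kwvy
Hunk 5: at line 1 remove [nxm,uebiq,gde] add [qcx,itp,mkem] -> 5 lines: afhb qcx itp mkem kwvy

Answer: afhb
qcx
itp
mkem
kwvy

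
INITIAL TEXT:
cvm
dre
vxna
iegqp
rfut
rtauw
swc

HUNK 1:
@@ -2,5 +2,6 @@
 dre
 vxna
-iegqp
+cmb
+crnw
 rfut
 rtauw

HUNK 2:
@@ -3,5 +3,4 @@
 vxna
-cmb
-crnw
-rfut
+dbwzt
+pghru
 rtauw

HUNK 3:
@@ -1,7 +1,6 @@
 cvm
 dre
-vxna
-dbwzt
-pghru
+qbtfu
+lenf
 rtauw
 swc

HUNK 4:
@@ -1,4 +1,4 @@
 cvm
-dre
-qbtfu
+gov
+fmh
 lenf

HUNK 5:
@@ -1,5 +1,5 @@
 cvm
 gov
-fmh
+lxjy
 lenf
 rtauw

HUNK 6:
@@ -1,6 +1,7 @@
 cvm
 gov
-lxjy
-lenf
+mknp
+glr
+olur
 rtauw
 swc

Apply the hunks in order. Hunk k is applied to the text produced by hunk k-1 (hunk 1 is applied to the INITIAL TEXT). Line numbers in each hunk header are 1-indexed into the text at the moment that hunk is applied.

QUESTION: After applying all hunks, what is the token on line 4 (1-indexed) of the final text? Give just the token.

Hunk 1: at line 2 remove [iegqp] add [cmb,crnw] -> 8 lines: cvm dre vxna cmb crnw rfut rtauw swc
Hunk 2: at line 3 remove [cmb,crnw,rfut] add [dbwzt,pghru] -> 7 lines: cvm dre vxna dbwzt pghru rtauw swc
Hunk 3: at line 1 remove [vxna,dbwzt,pghru] add [qbtfu,lenf] -> 6 lines: cvm dre qbtfu lenf rtauw swc
Hunk 4: at line 1 remove [dre,qbtfu] add [gov,fmh] -> 6 lines: cvm gov fmh lenf rtauw swc
Hunk 5: at line 1 remove [fmh] add [lxjy] -> 6 lines: cvm gov lxjy lenf rtauw swc
Hunk 6: at line 1 remove [lxjy,lenf] add [mknp,glr,olur] -> 7 lines: cvm gov mknp glr olur rtauw swc
Final line 4: glr

Answer: glr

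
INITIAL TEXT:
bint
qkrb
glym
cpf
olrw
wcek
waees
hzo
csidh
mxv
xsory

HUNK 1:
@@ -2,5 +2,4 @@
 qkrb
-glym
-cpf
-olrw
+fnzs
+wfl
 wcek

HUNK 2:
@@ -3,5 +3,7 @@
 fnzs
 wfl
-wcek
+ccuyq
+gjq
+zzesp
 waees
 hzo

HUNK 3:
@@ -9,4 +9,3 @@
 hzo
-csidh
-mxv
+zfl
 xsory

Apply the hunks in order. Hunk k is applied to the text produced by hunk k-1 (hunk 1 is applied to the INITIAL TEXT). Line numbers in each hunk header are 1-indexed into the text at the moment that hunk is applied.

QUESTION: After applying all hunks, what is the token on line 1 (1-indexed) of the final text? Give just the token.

Hunk 1: at line 2 remove [glym,cpf,olrw] add [fnzs,wfl] -> 10 lines: bint qkrb fnzs wfl wcek waees hzo csidh mxv xsory
Hunk 2: at line 3 remove [wcek] add [ccuyq,gjq,zzesp] -> 12 lines: bint qkrb fnzs wfl ccuyq gjq zzesp waees hzo csidh mxv xsory
Hunk 3: at line 9 remove [csidh,mxv] add [zfl] -> 11 lines: bint qkrb fnzs wfl ccuyq gjq zzesp waees hzo zfl xsory
Final line 1: bint

Answer: bint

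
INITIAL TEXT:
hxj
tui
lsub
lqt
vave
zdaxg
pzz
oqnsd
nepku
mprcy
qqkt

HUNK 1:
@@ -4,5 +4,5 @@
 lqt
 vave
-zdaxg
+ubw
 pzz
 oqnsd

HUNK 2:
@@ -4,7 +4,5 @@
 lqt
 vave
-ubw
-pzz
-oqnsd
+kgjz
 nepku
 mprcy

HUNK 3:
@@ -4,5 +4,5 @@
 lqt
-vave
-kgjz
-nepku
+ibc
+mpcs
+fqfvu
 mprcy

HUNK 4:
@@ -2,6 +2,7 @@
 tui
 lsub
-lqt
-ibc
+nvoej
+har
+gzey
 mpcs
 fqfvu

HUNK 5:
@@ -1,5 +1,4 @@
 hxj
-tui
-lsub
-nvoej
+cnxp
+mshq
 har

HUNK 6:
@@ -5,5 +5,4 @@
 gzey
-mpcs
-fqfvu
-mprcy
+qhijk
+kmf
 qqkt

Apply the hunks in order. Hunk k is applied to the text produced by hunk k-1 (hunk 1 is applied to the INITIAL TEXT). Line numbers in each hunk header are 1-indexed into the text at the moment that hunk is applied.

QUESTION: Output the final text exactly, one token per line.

Hunk 1: at line 4 remove [zdaxg] add [ubw] -> 11 lines: hxj tui lsub lqt vave ubw pzz oqnsd nepku mprcy qqkt
Hunk 2: at line 4 remove [ubw,pzz,oqnsd] add [kgjz] -> 9 lines: hxj tui lsub lqt vave kgjz nepku mprcy qqkt
Hunk 3: at line 4 remove [vave,kgjz,nepku] add [ibc,mpcs,fqfvu] -> 9 lines: hxj tui lsub lqt ibc mpcs fqfvu mprcy qqkt
Hunk 4: at line 2 remove [lqt,ibc] add [nvoej,har,gzey] -> 10 lines: hxj tui lsub nvoej har gzey mpcs fqfvu mprcy qqkt
Hunk 5: at line 1 remove [tui,lsub,nvoej] add [cnxp,mshq] -> 9 lines: hxj cnxp mshq har gzey mpcs fqfvu mprcy qqkt
Hunk 6: at line 5 remove [mpcs,fqfvu,mprcy] add [qhijk,kmf] -> 8 lines: hxj cnxp mshq har gzey qhijk kmf qqkt

Answer: hxj
cnxp
mshq
har
gzey
qhijk
kmf
qqkt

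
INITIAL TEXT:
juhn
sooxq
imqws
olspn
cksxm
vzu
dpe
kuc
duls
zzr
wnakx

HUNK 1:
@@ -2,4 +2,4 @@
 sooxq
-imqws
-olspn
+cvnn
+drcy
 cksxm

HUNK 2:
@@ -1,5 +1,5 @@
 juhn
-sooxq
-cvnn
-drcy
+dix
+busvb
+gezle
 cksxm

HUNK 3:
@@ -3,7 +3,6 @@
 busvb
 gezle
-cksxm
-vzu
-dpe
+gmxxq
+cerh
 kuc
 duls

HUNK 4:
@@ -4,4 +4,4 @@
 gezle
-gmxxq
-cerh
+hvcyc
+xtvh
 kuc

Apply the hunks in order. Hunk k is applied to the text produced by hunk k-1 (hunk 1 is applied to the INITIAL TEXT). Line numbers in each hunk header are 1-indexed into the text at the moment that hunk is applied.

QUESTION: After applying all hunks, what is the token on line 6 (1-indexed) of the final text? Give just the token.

Hunk 1: at line 2 remove [imqws,olspn] add [cvnn,drcy] -> 11 lines: juhn sooxq cvnn drcy cksxm vzu dpe kuc duls zzr wnakx
Hunk 2: at line 1 remove [sooxq,cvnn,drcy] add [dix,busvb,gezle] -> 11 lines: juhn dix busvb gezle cksxm vzu dpe kuc duls zzr wnakx
Hunk 3: at line 3 remove [cksxm,vzu,dpe] add [gmxxq,cerh] -> 10 lines: juhn dix busvb gezle gmxxq cerh kuc duls zzr wnakx
Hunk 4: at line 4 remove [gmxxq,cerh] add [hvcyc,xtvh] -> 10 lines: juhn dix busvb gezle hvcyc xtvh kuc duls zzr wnakx
Final line 6: xtvh

Answer: xtvh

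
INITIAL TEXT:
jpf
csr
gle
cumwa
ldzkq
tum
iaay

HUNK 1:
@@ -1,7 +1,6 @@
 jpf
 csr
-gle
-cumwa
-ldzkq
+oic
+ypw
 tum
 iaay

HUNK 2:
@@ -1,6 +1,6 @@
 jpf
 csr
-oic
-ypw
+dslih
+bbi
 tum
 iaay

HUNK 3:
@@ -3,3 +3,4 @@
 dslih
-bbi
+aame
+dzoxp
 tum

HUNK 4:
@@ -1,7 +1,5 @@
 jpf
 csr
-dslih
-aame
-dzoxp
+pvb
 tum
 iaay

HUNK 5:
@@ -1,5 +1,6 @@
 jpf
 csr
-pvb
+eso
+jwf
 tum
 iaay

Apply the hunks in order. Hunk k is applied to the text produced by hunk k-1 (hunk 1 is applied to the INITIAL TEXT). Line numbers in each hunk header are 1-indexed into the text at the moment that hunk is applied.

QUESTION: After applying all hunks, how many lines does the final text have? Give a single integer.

Answer: 6

Derivation:
Hunk 1: at line 1 remove [gle,cumwa,ldzkq] add [oic,ypw] -> 6 lines: jpf csr oic ypw tum iaay
Hunk 2: at line 1 remove [oic,ypw] add [dslih,bbi] -> 6 lines: jpf csr dslih bbi tum iaay
Hunk 3: at line 3 remove [bbi] add [aame,dzoxp] -> 7 lines: jpf csr dslih aame dzoxp tum iaay
Hunk 4: at line 1 remove [dslih,aame,dzoxp] add [pvb] -> 5 lines: jpf csr pvb tum iaay
Hunk 5: at line 1 remove [pvb] add [eso,jwf] -> 6 lines: jpf csr eso jwf tum iaay
Final line count: 6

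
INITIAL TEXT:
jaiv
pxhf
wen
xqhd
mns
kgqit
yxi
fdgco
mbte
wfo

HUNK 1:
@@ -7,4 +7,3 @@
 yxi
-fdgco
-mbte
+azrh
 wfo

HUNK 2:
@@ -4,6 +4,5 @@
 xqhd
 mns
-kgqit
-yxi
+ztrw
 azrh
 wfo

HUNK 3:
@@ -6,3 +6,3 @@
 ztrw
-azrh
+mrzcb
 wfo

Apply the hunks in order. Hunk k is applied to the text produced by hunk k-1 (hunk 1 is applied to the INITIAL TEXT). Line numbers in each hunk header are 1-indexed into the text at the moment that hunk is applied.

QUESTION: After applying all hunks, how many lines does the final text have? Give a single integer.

Hunk 1: at line 7 remove [fdgco,mbte] add [azrh] -> 9 lines: jaiv pxhf wen xqhd mns kgqit yxi azrh wfo
Hunk 2: at line 4 remove [kgqit,yxi] add [ztrw] -> 8 lines: jaiv pxhf wen xqhd mns ztrw azrh wfo
Hunk 3: at line 6 remove [azrh] add [mrzcb] -> 8 lines: jaiv pxhf wen xqhd mns ztrw mrzcb wfo
Final line count: 8

Answer: 8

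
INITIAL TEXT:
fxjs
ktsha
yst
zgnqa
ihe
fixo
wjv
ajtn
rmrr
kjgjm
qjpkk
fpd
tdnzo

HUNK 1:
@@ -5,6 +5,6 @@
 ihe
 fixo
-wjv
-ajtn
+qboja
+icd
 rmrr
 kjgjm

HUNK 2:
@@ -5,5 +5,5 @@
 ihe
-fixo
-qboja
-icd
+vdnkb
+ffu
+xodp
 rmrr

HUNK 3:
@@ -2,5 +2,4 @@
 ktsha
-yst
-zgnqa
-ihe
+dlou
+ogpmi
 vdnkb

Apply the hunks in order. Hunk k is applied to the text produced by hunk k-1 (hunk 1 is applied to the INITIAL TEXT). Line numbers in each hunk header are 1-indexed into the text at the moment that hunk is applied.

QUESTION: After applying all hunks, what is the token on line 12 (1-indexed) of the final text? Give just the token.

Answer: tdnzo

Derivation:
Hunk 1: at line 5 remove [wjv,ajtn] add [qboja,icd] -> 13 lines: fxjs ktsha yst zgnqa ihe fixo qboja icd rmrr kjgjm qjpkk fpd tdnzo
Hunk 2: at line 5 remove [fixo,qboja,icd] add [vdnkb,ffu,xodp] -> 13 lines: fxjs ktsha yst zgnqa ihe vdnkb ffu xodp rmrr kjgjm qjpkk fpd tdnzo
Hunk 3: at line 2 remove [yst,zgnqa,ihe] add [dlou,ogpmi] -> 12 lines: fxjs ktsha dlou ogpmi vdnkb ffu xodp rmrr kjgjm qjpkk fpd tdnzo
Final line 12: tdnzo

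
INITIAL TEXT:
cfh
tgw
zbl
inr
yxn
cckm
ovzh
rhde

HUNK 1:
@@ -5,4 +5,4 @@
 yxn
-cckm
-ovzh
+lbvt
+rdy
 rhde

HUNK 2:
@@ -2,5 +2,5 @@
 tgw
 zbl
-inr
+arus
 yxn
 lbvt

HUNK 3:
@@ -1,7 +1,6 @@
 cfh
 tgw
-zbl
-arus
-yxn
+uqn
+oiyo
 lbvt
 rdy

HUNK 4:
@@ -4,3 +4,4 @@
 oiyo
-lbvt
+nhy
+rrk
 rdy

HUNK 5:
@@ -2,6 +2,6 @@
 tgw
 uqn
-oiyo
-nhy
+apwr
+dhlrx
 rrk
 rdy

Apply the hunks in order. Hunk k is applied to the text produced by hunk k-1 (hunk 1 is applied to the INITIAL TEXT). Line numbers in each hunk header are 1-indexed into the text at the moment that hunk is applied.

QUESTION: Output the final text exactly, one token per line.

Answer: cfh
tgw
uqn
apwr
dhlrx
rrk
rdy
rhde

Derivation:
Hunk 1: at line 5 remove [cckm,ovzh] add [lbvt,rdy] -> 8 lines: cfh tgw zbl inr yxn lbvt rdy rhde
Hunk 2: at line 2 remove [inr] add [arus] -> 8 lines: cfh tgw zbl arus yxn lbvt rdy rhde
Hunk 3: at line 1 remove [zbl,arus,yxn] add [uqn,oiyo] -> 7 lines: cfh tgw uqn oiyo lbvt rdy rhde
Hunk 4: at line 4 remove [lbvt] add [nhy,rrk] -> 8 lines: cfh tgw uqn oiyo nhy rrk rdy rhde
Hunk 5: at line 2 remove [oiyo,nhy] add [apwr,dhlrx] -> 8 lines: cfh tgw uqn apwr dhlrx rrk rdy rhde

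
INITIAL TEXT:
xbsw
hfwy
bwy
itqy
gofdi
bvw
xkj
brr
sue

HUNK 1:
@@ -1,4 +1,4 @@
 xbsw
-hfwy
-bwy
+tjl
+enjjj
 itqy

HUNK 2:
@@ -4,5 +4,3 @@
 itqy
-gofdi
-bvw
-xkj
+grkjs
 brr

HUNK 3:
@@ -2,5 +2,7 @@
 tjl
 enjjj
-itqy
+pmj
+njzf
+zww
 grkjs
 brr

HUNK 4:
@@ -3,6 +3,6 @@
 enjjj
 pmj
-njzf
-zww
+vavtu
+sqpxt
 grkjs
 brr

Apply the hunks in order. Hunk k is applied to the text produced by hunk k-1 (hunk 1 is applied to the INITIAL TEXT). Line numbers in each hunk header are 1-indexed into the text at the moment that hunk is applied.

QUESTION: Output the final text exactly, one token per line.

Hunk 1: at line 1 remove [hfwy,bwy] add [tjl,enjjj] -> 9 lines: xbsw tjl enjjj itqy gofdi bvw xkj brr sue
Hunk 2: at line 4 remove [gofdi,bvw,xkj] add [grkjs] -> 7 lines: xbsw tjl enjjj itqy grkjs brr sue
Hunk 3: at line 2 remove [itqy] add [pmj,njzf,zww] -> 9 lines: xbsw tjl enjjj pmj njzf zww grkjs brr sue
Hunk 4: at line 3 remove [njzf,zww] add [vavtu,sqpxt] -> 9 lines: xbsw tjl enjjj pmj vavtu sqpxt grkjs brr sue

Answer: xbsw
tjl
enjjj
pmj
vavtu
sqpxt
grkjs
brr
sue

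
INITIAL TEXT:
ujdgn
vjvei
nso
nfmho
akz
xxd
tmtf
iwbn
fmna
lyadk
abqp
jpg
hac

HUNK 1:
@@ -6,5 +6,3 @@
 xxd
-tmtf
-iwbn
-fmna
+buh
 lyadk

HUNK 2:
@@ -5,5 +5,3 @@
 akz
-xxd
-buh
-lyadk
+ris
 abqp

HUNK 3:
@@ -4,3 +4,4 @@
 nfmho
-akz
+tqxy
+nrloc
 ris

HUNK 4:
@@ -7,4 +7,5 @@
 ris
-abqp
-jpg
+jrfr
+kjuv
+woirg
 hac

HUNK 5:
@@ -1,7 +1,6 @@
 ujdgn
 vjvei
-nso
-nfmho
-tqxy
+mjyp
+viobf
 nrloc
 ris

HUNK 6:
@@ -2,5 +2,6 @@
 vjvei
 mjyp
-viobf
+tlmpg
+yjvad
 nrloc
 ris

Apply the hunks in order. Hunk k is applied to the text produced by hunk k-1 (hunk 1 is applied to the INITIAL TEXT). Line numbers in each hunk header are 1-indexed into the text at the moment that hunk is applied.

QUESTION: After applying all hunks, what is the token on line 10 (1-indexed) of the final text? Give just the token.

Answer: woirg

Derivation:
Hunk 1: at line 6 remove [tmtf,iwbn,fmna] add [buh] -> 11 lines: ujdgn vjvei nso nfmho akz xxd buh lyadk abqp jpg hac
Hunk 2: at line 5 remove [xxd,buh,lyadk] add [ris] -> 9 lines: ujdgn vjvei nso nfmho akz ris abqp jpg hac
Hunk 3: at line 4 remove [akz] add [tqxy,nrloc] -> 10 lines: ujdgn vjvei nso nfmho tqxy nrloc ris abqp jpg hac
Hunk 4: at line 7 remove [abqp,jpg] add [jrfr,kjuv,woirg] -> 11 lines: ujdgn vjvei nso nfmho tqxy nrloc ris jrfr kjuv woirg hac
Hunk 5: at line 1 remove [nso,nfmho,tqxy] add [mjyp,viobf] -> 10 lines: ujdgn vjvei mjyp viobf nrloc ris jrfr kjuv woirg hac
Hunk 6: at line 2 remove [viobf] add [tlmpg,yjvad] -> 11 lines: ujdgn vjvei mjyp tlmpg yjvad nrloc ris jrfr kjuv woirg hac
Final line 10: woirg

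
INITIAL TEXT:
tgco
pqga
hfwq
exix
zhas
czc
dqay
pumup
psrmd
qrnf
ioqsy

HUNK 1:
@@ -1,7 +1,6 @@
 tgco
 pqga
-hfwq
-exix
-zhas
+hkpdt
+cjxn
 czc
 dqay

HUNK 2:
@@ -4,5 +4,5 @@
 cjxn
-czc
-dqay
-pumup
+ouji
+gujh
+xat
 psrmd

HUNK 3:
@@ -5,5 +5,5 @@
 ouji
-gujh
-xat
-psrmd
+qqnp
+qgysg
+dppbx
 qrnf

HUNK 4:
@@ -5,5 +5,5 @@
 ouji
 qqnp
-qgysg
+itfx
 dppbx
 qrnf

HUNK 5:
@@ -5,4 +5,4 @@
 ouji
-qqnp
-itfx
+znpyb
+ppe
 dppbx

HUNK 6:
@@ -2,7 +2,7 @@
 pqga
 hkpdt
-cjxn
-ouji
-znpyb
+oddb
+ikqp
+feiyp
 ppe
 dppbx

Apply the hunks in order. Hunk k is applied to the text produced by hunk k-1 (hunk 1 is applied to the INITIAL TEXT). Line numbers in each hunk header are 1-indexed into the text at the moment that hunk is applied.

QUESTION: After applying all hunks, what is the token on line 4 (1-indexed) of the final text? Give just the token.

Answer: oddb

Derivation:
Hunk 1: at line 1 remove [hfwq,exix,zhas] add [hkpdt,cjxn] -> 10 lines: tgco pqga hkpdt cjxn czc dqay pumup psrmd qrnf ioqsy
Hunk 2: at line 4 remove [czc,dqay,pumup] add [ouji,gujh,xat] -> 10 lines: tgco pqga hkpdt cjxn ouji gujh xat psrmd qrnf ioqsy
Hunk 3: at line 5 remove [gujh,xat,psrmd] add [qqnp,qgysg,dppbx] -> 10 lines: tgco pqga hkpdt cjxn ouji qqnp qgysg dppbx qrnf ioqsy
Hunk 4: at line 5 remove [qgysg] add [itfx] -> 10 lines: tgco pqga hkpdt cjxn ouji qqnp itfx dppbx qrnf ioqsy
Hunk 5: at line 5 remove [qqnp,itfx] add [znpyb,ppe] -> 10 lines: tgco pqga hkpdt cjxn ouji znpyb ppe dppbx qrnf ioqsy
Hunk 6: at line 2 remove [cjxn,ouji,znpyb] add [oddb,ikqp,feiyp] -> 10 lines: tgco pqga hkpdt oddb ikqp feiyp ppe dppbx qrnf ioqsy
Final line 4: oddb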